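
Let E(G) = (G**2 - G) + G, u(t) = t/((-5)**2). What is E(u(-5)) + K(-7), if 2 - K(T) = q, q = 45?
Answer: -1074/25 ≈ -42.960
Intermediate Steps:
K(T) = -43 (K(T) = 2 - 1*45 = 2 - 45 = -43)
u(t) = t/25
E(G) = G**2
E(u(-5)) + K(-7) = ((1/25)*(-5))**2 - 43 = (-1/5)**2 - 43 = 1/25 - 43 = -1074/25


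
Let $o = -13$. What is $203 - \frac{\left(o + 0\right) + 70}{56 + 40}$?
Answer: $\frac{6477}{32} \approx 202.41$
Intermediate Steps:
$203 - \frac{\left(o + 0\right) + 70}{56 + 40} = 203 - \frac{\left(-13 + 0\right) + 70}{56 + 40} = 203 - \frac{-13 + 70}{96} = 203 - 57 \cdot \frac{1}{96} = 203 - \frac{19}{32} = \frac{6477}{32}$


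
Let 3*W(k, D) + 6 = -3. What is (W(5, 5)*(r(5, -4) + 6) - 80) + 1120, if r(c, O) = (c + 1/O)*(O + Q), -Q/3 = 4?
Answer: 1250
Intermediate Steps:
Q = -12 (Q = -3*4 = -12)
W(k, D) = -3 (W(k, D) = -2 + (⅓)*(-3) = -2 - 1 = -3)
r(c, O) = (-12 + O)*(c + 1/O) (r(c, O) = (c + 1/O)*(O - 12) = (c + 1/O)*(-12 + O) = (-12 + O)*(c + 1/O))
(W(5, 5)*(r(5, -4) + 6) - 80) + 1120 = (-3*((1 - 12*5 - 12/(-4) - 4*5) + 6) - 80) + 1120 = (-3*((1 - 60 - 12*(-¼) - 20) + 6) - 80) + 1120 = (-3*((1 - 60 + 3 - 20) + 6) - 80) + 1120 = (-3*(-76 + 6) - 80) + 1120 = (-3*(-70) - 80) + 1120 = (210 - 80) + 1120 = 130 + 1120 = 1250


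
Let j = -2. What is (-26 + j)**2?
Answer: 784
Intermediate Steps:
(-26 + j)**2 = (-26 - 2)**2 = (-28)**2 = 784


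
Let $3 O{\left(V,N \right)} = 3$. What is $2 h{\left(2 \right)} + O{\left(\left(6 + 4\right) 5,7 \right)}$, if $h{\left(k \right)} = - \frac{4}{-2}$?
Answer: $5$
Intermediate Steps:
$O{\left(V,N \right)} = 1$ ($O{\left(V,N \right)} = \frac{1}{3} \cdot 3 = 1$)
$h{\left(k \right)} = 2$ ($h{\left(k \right)} = \left(-4\right) \left(- \frac{1}{2}\right) = 2$)
$2 h{\left(2 \right)} + O{\left(\left(6 + 4\right) 5,7 \right)} = 2 \cdot 2 + 1 = 4 + 1 = 5$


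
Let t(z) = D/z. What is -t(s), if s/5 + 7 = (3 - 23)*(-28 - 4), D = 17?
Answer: -17/3165 ≈ -0.0053713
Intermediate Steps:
s = 3165 (s = -35 + 5*((3 - 23)*(-28 - 4)) = -35 + 5*(-20*(-32)) = -35 + 5*640 = -35 + 3200 = 3165)
t(z) = 17/z
-t(s) = -17/3165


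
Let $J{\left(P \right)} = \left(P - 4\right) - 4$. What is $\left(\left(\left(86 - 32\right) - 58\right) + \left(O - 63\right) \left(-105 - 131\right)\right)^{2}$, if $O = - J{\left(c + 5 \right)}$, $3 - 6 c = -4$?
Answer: $\frac{1874370436}{9} \approx 2.0826 \cdot 10^{8}$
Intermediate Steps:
$c = \frac{7}{6}$ ($c = \frac{1}{2} - - \frac{2}{3} = \frac{1}{2} + \frac{2}{3} = \frac{7}{6} \approx 1.1667$)
$J{\left(P \right)} = -8 + P$ ($J{\left(P \right)} = \left(-4 + P\right) - 4 = -8 + P$)
$O = \frac{11}{6}$ ($O = - (-8 + \left(\frac{7}{6} + 5\right)) = - (-8 + \frac{37}{6}) = \left(-1\right) \left(- \frac{11}{6}\right) = \frac{11}{6} \approx 1.8333$)
$\left(\left(\left(86 - 32\right) - 58\right) + \left(O - 63\right) \left(-105 - 131\right)\right)^{2} = \left(\left(\left(86 - 32\right) - 58\right) + \left(\frac{11}{6} - 63\right) \left(-105 - 131\right)\right)^{2} = \left(\left(54 - 58\right) - - \frac{43306}{3}\right)^{2} = \left(-4 + \frac{43306}{3}\right)^{2} = \left(\frac{43294}{3}\right)^{2} = \frac{1874370436}{9}$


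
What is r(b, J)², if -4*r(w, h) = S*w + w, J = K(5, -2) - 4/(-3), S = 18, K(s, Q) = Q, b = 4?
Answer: 361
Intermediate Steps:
J = -⅔ (J = -2 - 4/(-3) = -2 - 4*(-⅓) = -2 + 4/3 = -⅔ ≈ -0.66667)
r(w, h) = -19*w/4 (r(w, h) = -(18*w + w)/4 = -19*w/4)
r(b, J)² = (-19/4*4)² = (-19)² = 361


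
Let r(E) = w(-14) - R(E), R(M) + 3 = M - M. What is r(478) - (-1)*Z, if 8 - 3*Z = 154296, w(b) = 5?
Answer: -154264/3 ≈ -51421.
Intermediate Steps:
R(M) = -3 (R(M) = -3 + (M - M) = -3 + 0 = -3)
Z = -154288/3 (Z = 8/3 - 1/3*154296 = 8/3 - 51432 = -154288/3 ≈ -51429.)
r(E) = 8 (r(E) = 5 - 1*(-3) = 5 + 3 = 8)
r(478) - (-1)*Z = 8 - (-1)*(-154288)/3 = 8 - 1*154288/3 = 8 - 154288/3 = -154264/3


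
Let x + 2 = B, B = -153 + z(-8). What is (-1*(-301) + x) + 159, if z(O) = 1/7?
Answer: 2136/7 ≈ 305.14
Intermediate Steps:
z(O) = ⅐
B = -1070/7 (B = -153 + ⅐ = -1070/7 ≈ -152.86)
x = -1084/7 (x = -2 - 1070/7 = -1084/7 ≈ -154.86)
(-1*(-301) + x) + 159 = (-1*(-301) - 1084/7) + 159 = (301 - 1084/7) + 159 = 1023/7 + 159 = 2136/7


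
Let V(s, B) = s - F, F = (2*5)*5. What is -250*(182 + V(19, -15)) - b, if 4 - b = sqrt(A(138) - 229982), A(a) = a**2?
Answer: -37754 + I*sqrt(210938) ≈ -37754.0 + 459.28*I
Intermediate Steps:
F = 50 (F = 10*5 = 50)
V(s, B) = -50 + s (V(s, B) = s - 1*50 = s - 50 = -50 + s)
b = 4 - I*sqrt(210938) (b = 4 - sqrt(138**2 - 229982) = 4 - sqrt(19044 - 229982) = 4 - sqrt(-210938) = 4 - I*sqrt(210938) ≈ 4.0 - 459.28*I)
-250*(182 + V(19, -15)) - b = -250*(182 + (-50 + 19)) - (4 - I*sqrt(210938)) = -250*(182 - 31) + (-4 + I*sqrt(210938)) = -250*151 + (-4 + I*sqrt(210938)) = -37750 + (-4 + I*sqrt(210938)) = -37754 + I*sqrt(210938)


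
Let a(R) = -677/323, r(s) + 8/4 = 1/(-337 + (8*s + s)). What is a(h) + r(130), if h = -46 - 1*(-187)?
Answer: -64808/15827 ≈ -4.0948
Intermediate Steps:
r(s) = -2 + 1/(-337 + 9*s) (r(s) = -2 + 1/(-337 + (8*s + s)) = -2 + 1/(-337 + 9*s))
h = 141 (h = -46 + 187 = 141)
a(R) = -677/323 (a(R) = -677*1/323 = -677/323)
a(h) + r(130) = -677/323 + 9*(75 - 2*130)/(-337 + 9*130) = -677/323 + 9*(75 - 260)/(-337 + 1170) = -677/323 + 9*(-185)/833 = -677/323 + 9*(1/833)*(-185) = -677/323 - 1665/833 = -64808/15827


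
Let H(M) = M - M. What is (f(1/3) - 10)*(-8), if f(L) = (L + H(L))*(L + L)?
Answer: 704/9 ≈ 78.222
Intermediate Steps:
H(M) = 0
f(L) = 2*L² (f(L) = (L + 0)*(L + L) = L*(2*L) = 2*L²)
(f(1/3) - 10)*(-8) = (2*(1/3)² - 10)*(-8) = (2*(⅓)² - 10)*(-8) = (2*(⅑) - 10)*(-8) = (2/9 - 10)*(-8) = -88/9*(-8) = 704/9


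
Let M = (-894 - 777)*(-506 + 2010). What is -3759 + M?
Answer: -2516943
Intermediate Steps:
M = -2513184 (M = -1671*1504 = -2513184)
-3759 + M = -3759 - 2513184 = -2516943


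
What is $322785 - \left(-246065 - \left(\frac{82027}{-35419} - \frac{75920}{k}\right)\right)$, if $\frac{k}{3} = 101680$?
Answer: $\frac{76824351864368}{135052647} \approx 5.6885 \cdot 10^{5}$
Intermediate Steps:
$k = 305040$ ($k = 3 \cdot 101680 = 305040$)
$322785 - \left(-246065 - \left(\frac{82027}{-35419} - \frac{75920}{k}\right)\right) = 322785 - \left(-246065 - \left(\frac{82027}{-35419} - \frac{75920}{305040}\right)\right) = 322785 - \left(-246065 - \left(82027 \left(- \frac{1}{35419}\right) - \frac{949}{3813}\right)\right) = 322785 - \left(-246065 - \left(- \frac{82027}{35419} - \frac{949}{3813}\right)\right) = 322785 - \left(-246065 - - \frac{346381582}{135052647}\right) = 322785 - \left(-246065 + \frac{346381582}{135052647}\right) = 322785 - - \frac{33231383202473}{135052647} = 322785 + \frac{33231383202473}{135052647} = \frac{76824351864368}{135052647}$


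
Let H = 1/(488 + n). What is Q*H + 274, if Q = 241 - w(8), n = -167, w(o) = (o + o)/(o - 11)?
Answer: 264601/963 ≈ 274.77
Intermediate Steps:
w(o) = 2*o/(-11 + o) (w(o) = (2*o)/(-11 + o) = 2*o/(-11 + o))
Q = 739/3 (Q = 241 - 2*8/(-11 + 8) = 241 - 2*8/(-3) = 241 - 2*8*(-1)/3 = 241 - 1*(-16/3) = 241 + 16/3 = 739/3 ≈ 246.33)
H = 1/321 (H = 1/(488 - 167) = 1/321 ≈ 0.0031153)
Q*H + 274 = (739/3)*(1/321) + 274 = 739/963 + 274 = 264601/963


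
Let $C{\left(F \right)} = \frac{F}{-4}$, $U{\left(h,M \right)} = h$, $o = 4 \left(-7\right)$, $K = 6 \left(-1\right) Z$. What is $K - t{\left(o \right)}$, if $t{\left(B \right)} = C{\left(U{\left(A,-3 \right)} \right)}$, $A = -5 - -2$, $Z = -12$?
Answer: $\frac{285}{4} \approx 71.25$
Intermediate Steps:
$A = -3$ ($A = -5 + 2 = -3$)
$K = 72$ ($K = 6 \left(-1\right) \left(-12\right) = \left(-6\right) \left(-12\right) = 72$)
$o = -28$
$C{\left(F \right)} = - \frac{F}{4}$ ($C{\left(F \right)} = F \left(- \frac{1}{4}\right) = - \frac{F}{4}$)
$t{\left(B \right)} = \frac{3}{4}$ ($t{\left(B \right)} = \left(- \frac{1}{4}\right) \left(-3\right) = \frac{3}{4}$)
$K - t{\left(o \right)} = 72 - \frac{3}{4} = \frac{285}{4}$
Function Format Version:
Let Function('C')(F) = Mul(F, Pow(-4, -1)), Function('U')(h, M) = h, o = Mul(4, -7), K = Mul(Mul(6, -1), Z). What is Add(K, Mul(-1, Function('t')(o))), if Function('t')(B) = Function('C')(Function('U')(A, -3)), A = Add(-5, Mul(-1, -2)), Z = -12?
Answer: Rational(285, 4) ≈ 71.250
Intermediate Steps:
A = -3 (A = Add(-5, 2) = -3)
K = 72 (K = Mul(Mul(6, -1), -12) = Mul(-6, -12) = 72)
o = -28
Function('C')(F) = Mul(Rational(-1, 4), F) (Function('C')(F) = Mul(F, Rational(-1, 4)) = Mul(Rational(-1, 4), F))
Function('t')(B) = Rational(3, 4) (Function('t')(B) = Mul(Rational(-1, 4), -3) = Rational(3, 4))
Add(K, Mul(-1, Function('t')(o))) = Add(72, Mul(-1, Rational(3, 4))) = Add(72, Rational(-3, 4)) = Rational(285, 4)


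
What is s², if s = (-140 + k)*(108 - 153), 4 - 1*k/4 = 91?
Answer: 482241600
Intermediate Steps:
k = -348 (k = 16 - 4*91 = 16 - 364 = -348)
s = 21960 (s = (-140 - 348)*(108 - 153) = -488*(-45) = 21960)
s² = 21960² = 482241600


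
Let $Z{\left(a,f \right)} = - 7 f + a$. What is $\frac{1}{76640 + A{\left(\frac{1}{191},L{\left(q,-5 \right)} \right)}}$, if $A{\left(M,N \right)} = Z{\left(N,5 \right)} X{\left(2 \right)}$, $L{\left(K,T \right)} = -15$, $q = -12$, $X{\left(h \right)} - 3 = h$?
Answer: $\frac{1}{76390} \approx 1.3091 \cdot 10^{-5}$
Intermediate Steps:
$Z{\left(a,f \right)} = a - 7 f$
$X{\left(h \right)} = 3 + h$
$A{\left(M,N \right)} = -175 + 5 N$ ($A{\left(M,N \right)} = \left(N - 35\right) \left(3 + 2\right) = \left(N - 35\right) 5 = \left(-35 + N\right) 5 = -175 + 5 N$)
$\frac{1}{76640 + A{\left(\frac{1}{191},L{\left(q,-5 \right)} \right)}} = \frac{1}{76640 + \left(-175 + 5 \left(-15\right)\right)} = \frac{1}{76640 - 250} = \frac{1}{76390}$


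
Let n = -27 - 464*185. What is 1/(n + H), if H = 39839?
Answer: -1/46028 ≈ -2.1726e-5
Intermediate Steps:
n = -85867 (n = -27 - 85840 = -85867)
1/(n + H) = 1/(-85867 + 39839) = 1/(-46028) = -1/46028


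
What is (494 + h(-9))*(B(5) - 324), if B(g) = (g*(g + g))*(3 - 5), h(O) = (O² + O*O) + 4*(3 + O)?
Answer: -267968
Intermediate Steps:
h(O) = 12 + 2*O² + 4*O (h(O) = (O² + O²) + (12 + 4*O) = 2*O² + (12 + 4*O) = 12 + 2*O² + 4*O)
B(g) = -4*g² (B(g) = (g*(2*g))*(-2) = (2*g²)*(-2) = -4*g²)
(494 + h(-9))*(B(5) - 324) = (494 + (12 + 2*(-9)² + 4*(-9)))*(-4*5² - 324) = (494 + (12 + 2*81 - 36))*(-4*25 - 324) = (494 + (12 + 162 - 36))*(-100 - 324) = (494 + 138)*(-424) = 632*(-424) = -267968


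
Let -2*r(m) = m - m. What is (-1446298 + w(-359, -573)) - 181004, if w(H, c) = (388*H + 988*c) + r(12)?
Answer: -2332718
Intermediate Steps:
r(m) = 0 (r(m) = -(m - m)/2 = -½*0 = 0)
w(H, c) = 388*H + 988*c (w(H, c) = (388*H + 988*c) + 0 = 388*H + 988*c)
(-1446298 + w(-359, -573)) - 181004 = (-1446298 + (388*(-359) + 988*(-573))) - 181004 = (-1446298 + (-139292 - 566124)) - 181004 = (-1446298 - 705416) - 181004 = -2151714 - 181004 = -2332718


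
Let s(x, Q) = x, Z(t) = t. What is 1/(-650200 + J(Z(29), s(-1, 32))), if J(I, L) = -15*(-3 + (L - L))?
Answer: -1/650155 ≈ -1.5381e-6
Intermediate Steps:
J(I, L) = 45 (J(I, L) = -15*(-3 + 0) = -15*(-3) = 45)
1/(-650200 + J(Z(29), s(-1, 32))) = 1/(-650200 + 45) = 1/(-650155) = -1/650155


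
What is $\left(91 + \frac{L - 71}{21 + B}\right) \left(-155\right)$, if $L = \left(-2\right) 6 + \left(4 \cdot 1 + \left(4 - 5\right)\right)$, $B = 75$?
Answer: $- \frac{83855}{6} \approx -13976.0$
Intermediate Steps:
$L = -9$ ($L = -12 + \left(4 - 1\right) = -12 + 3 = -9$)
$\left(91 + \frac{L - 71}{21 + B}\right) \left(-155\right) = \left(91 + \frac{-9 - 71}{21 + 75}\right) \left(-155\right) = \left(91 - \frac{80}{96}\right) \left(-155\right) = \left(91 - \frac{5}{6}\right) \left(-155\right) = \frac{541}{6} \left(-155\right) = - \frac{83855}{6}$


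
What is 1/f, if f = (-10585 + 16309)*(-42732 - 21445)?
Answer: -1/367349148 ≈ -2.7222e-9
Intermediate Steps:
f = -367349148 (f = 5724*(-64177) = -367349148)
1/f = 1/(-367349148) = -1/367349148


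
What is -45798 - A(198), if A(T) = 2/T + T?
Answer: -4553605/99 ≈ -45996.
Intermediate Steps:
A(T) = T + 2/T (A(T) = 2/T + T = T + 2/T)
-45798 - A(198) = -45798 - (198 + 2/198) = -45798 - (198 + 2*(1/198)) = -45798 - (198 + 1/99) = -45798 - 1*19603/99 = -45798 - 19603/99 = -4553605/99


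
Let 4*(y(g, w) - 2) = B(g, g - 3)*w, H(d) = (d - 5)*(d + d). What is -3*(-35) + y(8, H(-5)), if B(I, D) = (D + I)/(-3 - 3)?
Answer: 317/6 ≈ 52.833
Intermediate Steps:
H(d) = 2*d*(-5 + d) (H(d) = (-5 + d)*(2*d) = 2*d*(-5 + d))
B(I, D) = -D/6 - I/6 (B(I, D) = (D + I)/(-6) = (D + I)*(-⅙) = -D/6 - I/6)
y(g, w) = 2 + w*(½ - g/3)/4 (y(g, w) = 2 + ((-(g - 3)/6 - g/6)*w)/4 = 2 + ((-(-3 + g)/6 - g/6)*w)/4 = 2 + (((½ - g/6) - g/6)*w)/4 = 2 + ((½ - g/3)*w)/4 = 2 + (w*(½ - g/3))/4 = 2 + w*(½ - g/3)/4)
-3*(-35) + y(8, H(-5)) = -3*(-35) + (2 - 2*(-5)*(-5 - 5)*(-3 + 2*8)/24) = 105 + (2 - 2*(-5)*(-10)*(-3 + 16)/24) = 105 + (2 - 1/24*100*13) = 105 + (2 - 325/6) = 105 - 313/6 = 317/6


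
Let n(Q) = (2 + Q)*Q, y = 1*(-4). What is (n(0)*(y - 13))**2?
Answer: 0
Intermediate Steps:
y = -4
n(Q) = Q*(2 + Q)
(n(0)*(y - 13))**2 = ((0*(2 + 0))*(-4 - 13))**2 = ((0*2)*(-17))**2 = (0*(-17))**2 = 0**2 = 0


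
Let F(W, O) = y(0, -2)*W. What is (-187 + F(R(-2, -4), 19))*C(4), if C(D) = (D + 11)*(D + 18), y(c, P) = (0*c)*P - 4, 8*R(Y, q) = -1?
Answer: -61545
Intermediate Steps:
R(Y, q) = -1/8 (R(Y, q) = (1/8)*(-1) = -1/8)
y(c, P) = -4 (y(c, P) = 0*P - 4 = 0 - 4 = -4)
F(W, O) = -4*W
C(D) = (11 + D)*(18 + D)
(-187 + F(R(-2, -4), 19))*C(4) = (-187 - 4*(-1/8))*(198 + 4**2 + 29*4) = (-187 + 1/2)*(198 + 16 + 116) = -373/2*330 = -61545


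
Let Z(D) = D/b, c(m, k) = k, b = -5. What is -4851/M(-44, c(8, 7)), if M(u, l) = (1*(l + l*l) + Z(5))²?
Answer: -441/275 ≈ -1.6036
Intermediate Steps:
Z(D) = -D/5 (Z(D) = D/(-5) = D*(-⅕) = -D/5)
M(u, l) = (-1 + l + l²)² (M(u, l) = (1*(l + l*l) - ⅕*5)² = (1*(l + l²) - 1)² = ((l + l²) - 1)² = (-1 + l + l²)²)
-4851/M(-44, c(8, 7)) = -4851/(-1 + 7 + 7²)² = -4851/(-1 + 7 + 49)² = -4851/(55²) = -4851/3025 = -4851*1/3025 = -441/275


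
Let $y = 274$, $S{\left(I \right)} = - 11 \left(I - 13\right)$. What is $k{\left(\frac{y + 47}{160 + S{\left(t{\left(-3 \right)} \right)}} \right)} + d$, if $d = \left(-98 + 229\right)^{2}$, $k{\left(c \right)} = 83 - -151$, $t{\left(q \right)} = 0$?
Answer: $17395$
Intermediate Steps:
$S{\left(I \right)} = 143 - 11 I$ ($S{\left(I \right)} = - 11 \left(-13 + I\right) = 143 - 11 I$)
$k{\left(c \right)} = 234$ ($k{\left(c \right)} = 83 + 151 = 234$)
$d = 17161$ ($d = 131^{2} = 17161$)
$k{\left(\frac{y + 47}{160 + S{\left(t{\left(-3 \right)} \right)}} \right)} + d = 234 + 17161 = 17395$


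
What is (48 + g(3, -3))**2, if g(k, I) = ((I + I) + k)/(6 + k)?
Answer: 20449/9 ≈ 2272.1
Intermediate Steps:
g(k, I) = (k + 2*I)/(6 + k) (g(k, I) = (2*I + k)/(6 + k) = (k + 2*I)/(6 + k))
(48 + g(3, -3))**2 = (48 + (3 + 2*(-3))/(6 + 3))**2 = (48 + (3 - 6)/9)**2 = (48 + (1/9)*(-3))**2 = (48 - 1/3)**2 = (143/3)**2 = 20449/9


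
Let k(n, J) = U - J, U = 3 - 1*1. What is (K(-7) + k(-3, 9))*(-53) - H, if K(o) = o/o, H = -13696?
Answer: 14014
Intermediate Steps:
U = 2 (U = 3 - 1 = 2)
k(n, J) = 2 - J
K(o) = 1
(K(-7) + k(-3, 9))*(-53) - H = (1 + (2 - 1*9))*(-53) - 1*(-13696) = (1 + (2 - 9))*(-53) + 13696 = (1 - 7)*(-53) + 13696 = -6*(-53) + 13696 = 318 + 13696 = 14014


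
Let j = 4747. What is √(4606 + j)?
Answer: √9353 ≈ 96.711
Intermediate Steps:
√(4606 + j) = √(4606 + 4747) = √9353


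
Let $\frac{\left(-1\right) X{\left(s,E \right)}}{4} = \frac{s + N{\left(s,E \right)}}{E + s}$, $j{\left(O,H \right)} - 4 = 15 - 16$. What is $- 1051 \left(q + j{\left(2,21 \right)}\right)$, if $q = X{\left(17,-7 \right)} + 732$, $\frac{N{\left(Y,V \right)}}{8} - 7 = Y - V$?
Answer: $-661079$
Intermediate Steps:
$N{\left(Y,V \right)} = 56 - 8 V + 8 Y$ ($N{\left(Y,V \right)} = 56 + 8 \left(Y - V\right) = 56 - \left(- 8 Y + 8 V\right) = 56 - 8 V + 8 Y$)
$j{\left(O,H \right)} = 3$ ($j{\left(O,H \right)} = 4 + \left(15 - 16\right) = 4 - 1 = 3$)
$X{\left(s,E \right)} = - \frac{4 \left(56 - 8 E + 9 s\right)}{E + s}$ ($X{\left(s,E \right)} = - 4 \frac{s + \left(56 - 8 E + 8 s\right)}{E + s} = - 4 \frac{56 - 8 E + 9 s}{E + s} = - \frac{4 \left(56 - 8 E + 9 s\right)}{E + s}$)
$q = 626$ ($q = \frac{4 \left(-56 - 153 + 8 \left(-7\right)\right)}{-7 + 17} + 732 = \frac{4 \left(-56 - 153 - 56\right)}{10} + 732 = 4 \cdot \frac{1}{10} \left(-265\right) + 732 = -106 + 732 = 626$)
$- 1051 \left(q + j{\left(2,21 \right)}\right) = - 1051 \left(626 + 3\right) = \left(-1051\right) 629 = -661079$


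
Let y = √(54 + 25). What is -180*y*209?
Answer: -37620*√79 ≈ -3.3437e+5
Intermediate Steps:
y = √79 ≈ 8.8882
-180*y*209 = -180*√79*209 = -37620*√79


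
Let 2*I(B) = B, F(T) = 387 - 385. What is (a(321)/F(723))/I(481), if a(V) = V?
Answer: 321/481 ≈ 0.66736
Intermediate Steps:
F(T) = 2
I(B) = B/2
(a(321)/F(723))/I(481) = (321/2)/(((1/2)*481)) = (321*(1/2))/(481/2) = (321/2)*(2/481) = 321/481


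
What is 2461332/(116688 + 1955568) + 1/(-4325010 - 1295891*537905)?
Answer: 620155313936369267/522124024811314640 ≈ 1.1878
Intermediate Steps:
2461332/(116688 + 1955568) + 1/(-4325010 - 1295891*537905) = 2461332/2072256 + (1/537905)/(-5620901) = 2461332*(1/2072256) - 1/5620901*1/537905 = 205111/172688 - 1/3023510752405 = 620155313936369267/522124024811314640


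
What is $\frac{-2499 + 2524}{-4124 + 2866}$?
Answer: $- \frac{25}{1258} \approx -0.019873$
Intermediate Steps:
$\frac{-2499 + 2524}{-4124 + 2866} = \frac{25}{-1258} = 25 \left(- \frac{1}{1258}\right) = - \frac{25}{1258}$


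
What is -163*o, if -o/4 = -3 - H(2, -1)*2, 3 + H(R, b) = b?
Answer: 3260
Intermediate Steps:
H(R, b) = -3 + b
o = -20 (o = -4*(-3 - (-3 - 1)*2) = -4*(-3 - 1*(-4)*2) = -4*(-3 + 4*2) = -4*(-3 + 8) = -4*5 = -20)
-163*o = -163*(-20) = 3260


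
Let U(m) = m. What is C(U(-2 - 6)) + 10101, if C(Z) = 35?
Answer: 10136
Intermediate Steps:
C(U(-2 - 6)) + 10101 = 35 + 10101 = 10136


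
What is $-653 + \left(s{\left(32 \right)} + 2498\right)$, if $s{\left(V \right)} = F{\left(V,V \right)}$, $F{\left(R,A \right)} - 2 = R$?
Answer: $1879$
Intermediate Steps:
$F{\left(R,A \right)} = 2 + R$
$s{\left(V \right)} = 2 + V$
$-653 + \left(s{\left(32 \right)} + 2498\right) = -653 + \left(\left(2 + 32\right) + 2498\right) = -653 + \left(34 + 2498\right) = -653 + 2532 = 1879$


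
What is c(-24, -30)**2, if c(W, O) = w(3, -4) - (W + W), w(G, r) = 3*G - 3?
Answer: 2916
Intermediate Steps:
w(G, r) = -3 + 3*G
c(W, O) = 6 - 2*W (c(W, O) = (-3 + 3*3) - (W + W) = (-3 + 9) - 2*W = 6 - 2*W)
c(-24, -30)**2 = (6 - 2*(-24))**2 = (6 + 48)**2 = 54**2 = 2916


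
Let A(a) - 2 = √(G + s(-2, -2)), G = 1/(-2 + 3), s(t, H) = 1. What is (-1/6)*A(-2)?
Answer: -⅓ - √2/6 ≈ -0.56904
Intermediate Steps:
G = 1 (G = 1/1 = 1*1 = 1)
A(a) = 2 + √2 (A(a) = 2 + √(1 + 1) = 2 + √2)
(-1/6)*A(-2) = (-1/6)*(2 + √2) = ((⅙)*(-1))*(2 + √2) = -(2 + √2)/6 = -⅓ - √2/6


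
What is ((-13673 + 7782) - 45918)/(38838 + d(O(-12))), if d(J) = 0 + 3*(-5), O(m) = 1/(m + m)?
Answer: -51809/38823 ≈ -1.3345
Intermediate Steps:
O(m) = 1/(2*m)
d(J) = -15 (d(J) = 0 - 15 = -15)
((-13673 + 7782) - 45918)/(38838 + d(O(-12))) = ((-13673 + 7782) - 45918)/(38838 - 15) = (-5891 - 45918)/38823 = -51809*1/38823 = -51809/38823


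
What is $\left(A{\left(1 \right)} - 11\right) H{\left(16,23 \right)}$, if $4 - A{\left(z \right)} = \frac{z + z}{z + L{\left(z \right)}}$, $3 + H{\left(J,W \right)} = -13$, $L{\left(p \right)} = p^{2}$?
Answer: $128$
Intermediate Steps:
$H{\left(J,W \right)} = -16$ ($H{\left(J,W \right)} = -3 - 13 = -16$)
$A{\left(z \right)} = 4 - \frac{2 z}{z + z^{2}}$ ($A{\left(z \right)} = 4 - \frac{z + z}{z + z^{2}} = 4 - \frac{2 z}{z + z^{2}}$)
$\left(A{\left(1 \right)} - 11\right) H{\left(16,23 \right)} = \left(\frac{2 \left(1 + 2 \cdot 1\right)}{1 + 1} - 11\right) \left(-16\right) = \left(\frac{2 \left(1 + 2\right)}{2} - 11\right) \left(-16\right) = \left(2 \cdot \frac{1}{2} \cdot 3 - 11\right) \left(-16\right) = \left(3 - 11\right) \left(-16\right) = \left(-8\right) \left(-16\right) = 128$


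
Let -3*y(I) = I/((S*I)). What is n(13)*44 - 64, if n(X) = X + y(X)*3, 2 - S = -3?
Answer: 2496/5 ≈ 499.20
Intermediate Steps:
S = 5 (S = 2 - 1*(-3) = 2 + 3 = 5)
y(I) = -1/15 (y(I) = -I/(3*(5*I)) = -I*1/(5*I)/3 = -⅓*⅕ = -1/15)
n(X) = -⅕ + X (n(X) = X - 1/15*3 = X - ⅕ = -⅕ + X)
n(13)*44 - 64 = (-⅕ + 13)*44 - 64 = (64/5)*44 - 64 = 2816/5 - 64 = 2496/5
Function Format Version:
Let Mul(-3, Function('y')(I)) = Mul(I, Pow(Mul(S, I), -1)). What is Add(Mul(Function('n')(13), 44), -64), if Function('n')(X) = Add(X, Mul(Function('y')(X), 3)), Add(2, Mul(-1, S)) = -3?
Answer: Rational(2496, 5) ≈ 499.20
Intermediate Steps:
S = 5 (S = Add(2, Mul(-1, -3)) = Add(2, 3) = 5)
Function('y')(I) = Rational(-1, 15) (Function('y')(I) = Mul(Rational(-1, 3), Mul(I, Pow(Mul(5, I), -1))) = Mul(Rational(-1, 3), Mul(I, Mul(Rational(1, 5), Pow(I, -1)))) = Mul(Rational(-1, 3), Rational(1, 5)) = Rational(-1, 15))
Function('n')(X) = Add(Rational(-1, 5), X) (Function('n')(X) = Add(X, Mul(Rational(-1, 15), 3)) = Add(X, Rational(-1, 5)) = Add(Rational(-1, 5), X))
Add(Mul(Function('n')(13), 44), -64) = Add(Mul(Add(Rational(-1, 5), 13), 44), -64) = Add(Mul(Rational(64, 5), 44), -64) = Add(Rational(2816, 5), -64) = Rational(2496, 5)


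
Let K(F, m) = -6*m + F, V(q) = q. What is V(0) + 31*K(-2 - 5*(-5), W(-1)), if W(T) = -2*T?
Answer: 341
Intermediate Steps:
K(F, m) = F - 6*m
V(0) + 31*K(-2 - 5*(-5), W(-1)) = 0 + 31*((-2 - 5*(-5)) - (-12)*(-1)) = 0 + 31*((-2 + 25) - 6*2) = 0 + 31*(23 - 12) = 0 + 31*11 = 0 + 341 = 341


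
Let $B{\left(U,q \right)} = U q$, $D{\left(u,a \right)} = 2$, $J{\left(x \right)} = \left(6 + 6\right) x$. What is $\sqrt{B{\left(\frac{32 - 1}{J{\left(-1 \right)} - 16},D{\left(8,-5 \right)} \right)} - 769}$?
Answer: $\frac{i \sqrt{151158}}{14} \approx 27.771 i$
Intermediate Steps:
$J{\left(x \right)} = 12 x$
$\sqrt{B{\left(\frac{32 - 1}{J{\left(-1 \right)} - 16},D{\left(8,-5 \right)} \right)} - 769} = \sqrt{\frac{32 - 1}{12 \left(-1\right) - 16} \cdot 2 - 769} = \sqrt{\frac{31}{-12 - 16} \cdot 2 - 769} = \sqrt{\frac{31}{-28} \cdot 2 - 769} = \sqrt{31 \left(- \frac{1}{28}\right) 2 - 769} = \sqrt{\left(- \frac{31}{28}\right) 2 - 769} = \sqrt{- \frac{31}{14} - 769} = \sqrt{- \frac{10797}{14}} = \frac{i \sqrt{151158}}{14}$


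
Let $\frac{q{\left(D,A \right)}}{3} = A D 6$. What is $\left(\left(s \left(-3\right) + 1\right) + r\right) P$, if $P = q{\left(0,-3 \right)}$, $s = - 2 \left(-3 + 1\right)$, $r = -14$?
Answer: $0$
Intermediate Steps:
$q{\left(D,A \right)} = 18 A D$ ($q{\left(D,A \right)} = 3 A D 6 = 3 \cdot 6 A D = 18 A D$)
$s = 4$ ($s = \left(-2\right) \left(-2\right) = 4$)
$P = 0$ ($P = 18 \left(-3\right) 0 = 0$)
$\left(\left(s \left(-3\right) + 1\right) + r\right) P = \left(\left(4 \left(-3\right) + 1\right) - 14\right) 0 = \left(\left(-12 + 1\right) - 14\right) 0 = \left(-11 - 14\right) 0 = \left(-25\right) 0 = 0$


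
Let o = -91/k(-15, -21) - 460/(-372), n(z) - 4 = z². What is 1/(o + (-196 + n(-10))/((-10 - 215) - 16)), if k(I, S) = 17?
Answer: -381021/1422976 ≈ -0.26776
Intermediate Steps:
n(z) = 4 + z²
o = -6508/1581 (o = -91/17 - 460/(-372) = -91*1/17 - 460*(-1/372) = -91/17 + 115/93 = -6508/1581 ≈ -4.1164)
1/(o + (-196 + n(-10))/((-10 - 215) - 16)) = 1/(-6508/1581 + (-196 + (4 + (-10)²))/((-10 - 215) - 16)) = 1/(-6508/1581 + (-196 + (4 + 100))/(-225 - 16)) = 1/(-6508/1581 + (-196 + 104)/(-241)) = 1/(-6508/1581 - 92*(-1/241)) = 1/(-6508/1581 + 92/241) = 1/(-1422976/381021) = -381021/1422976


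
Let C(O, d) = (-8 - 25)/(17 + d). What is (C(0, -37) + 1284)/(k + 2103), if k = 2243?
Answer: 25713/86920 ≈ 0.29582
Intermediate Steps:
C(O, d) = -33/(17 + d)
(C(0, -37) + 1284)/(k + 2103) = (-33/(17 - 37) + 1284)/(2243 + 2103) = (-33/(-20) + 1284)/4346 = (-33*(-1/20) + 1284)*(1/4346) = (33/20 + 1284)*(1/4346) = (25713/20)*(1/4346) = 25713/86920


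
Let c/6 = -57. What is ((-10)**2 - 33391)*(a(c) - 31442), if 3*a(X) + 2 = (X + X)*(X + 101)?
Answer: -782516052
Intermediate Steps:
c = -342 (c = 6*(-57) = -342)
a(X) = -2/3 + 2*X*(101 + X)/3 (a(X) = -2/3 + ((X + X)*(X + 101))/3 = -2/3 + ((2*X)*(101 + X))/3 = -2/3 + (2*X*(101 + X))/3 = -2/3 + 2*X*(101 + X)/3)
((-10)**2 - 33391)*(a(c) - 31442) = ((-10)**2 - 33391)*((-2/3 + (2/3)*(-342)**2 + (202/3)*(-342)) - 31442) = (100 - 33391)*((-2/3 + (2/3)*116964 - 23028) - 31442) = -33291*((-2/3 + 77976 - 23028) - 31442) = -33291*(164842/3 - 31442) = -33291*70516/3 = -782516052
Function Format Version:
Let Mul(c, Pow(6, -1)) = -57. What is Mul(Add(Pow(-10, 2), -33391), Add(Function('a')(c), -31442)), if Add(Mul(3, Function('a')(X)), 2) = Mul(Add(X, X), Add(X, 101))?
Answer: -782516052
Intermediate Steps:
c = -342 (c = Mul(6, -57) = -342)
Function('a')(X) = Add(Rational(-2, 3), Mul(Rational(2, 3), X, Add(101, X))) (Function('a')(X) = Add(Rational(-2, 3), Mul(Rational(1, 3), Mul(Add(X, X), Add(X, 101)))) = Add(Rational(-2, 3), Mul(Rational(1, 3), Mul(Mul(2, X), Add(101, X)))) = Add(Rational(-2, 3), Mul(Rational(1, 3), Mul(2, X, Add(101, X)))) = Add(Rational(-2, 3), Mul(Rational(2, 3), X, Add(101, X))))
Mul(Add(Pow(-10, 2), -33391), Add(Function('a')(c), -31442)) = Mul(Add(Pow(-10, 2), -33391), Add(Add(Rational(-2, 3), Mul(Rational(2, 3), Pow(-342, 2)), Mul(Rational(202, 3), -342)), -31442)) = Mul(Add(100, -33391), Add(Add(Rational(-2, 3), Mul(Rational(2, 3), 116964), -23028), -31442)) = Mul(-33291, Add(Add(Rational(-2, 3), 77976, -23028), -31442)) = Mul(-33291, Add(Rational(164842, 3), -31442)) = Mul(-33291, Rational(70516, 3)) = -782516052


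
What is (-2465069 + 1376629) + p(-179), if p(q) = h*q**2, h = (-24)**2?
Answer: 17367176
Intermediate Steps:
h = 576
p(q) = 576*q**2
(-2465069 + 1376629) + p(-179) = (-2465069 + 1376629) + 576*(-179)**2 = -1088440 + 576*32041 = -1088440 + 18455616 = 17367176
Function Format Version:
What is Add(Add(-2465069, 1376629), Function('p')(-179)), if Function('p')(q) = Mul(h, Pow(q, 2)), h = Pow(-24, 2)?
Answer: 17367176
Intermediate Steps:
h = 576
Function('p')(q) = Mul(576, Pow(q, 2))
Add(Add(-2465069, 1376629), Function('p')(-179)) = Add(Add(-2465069, 1376629), Mul(576, Pow(-179, 2))) = Add(-1088440, Mul(576, 32041)) = Add(-1088440, 18455616) = 17367176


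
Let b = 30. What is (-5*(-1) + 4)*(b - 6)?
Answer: 216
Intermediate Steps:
(-5*(-1) + 4)*(b - 6) = (-5*(-1) + 4)*(30 - 6) = (5 + 4)*24 = 9*24 = 216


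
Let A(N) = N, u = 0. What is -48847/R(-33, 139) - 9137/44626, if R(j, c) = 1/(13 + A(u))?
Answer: -28338010023/44626 ≈ -6.3501e+5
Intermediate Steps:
R(j, c) = 1/13 (R(j, c) = 1/(13 + 0) = 1/13)
-48847/R(-33, 139) - 9137/44626 = -48847/1/13 - 9137/44626 = -48847*13 - 9137*1/44626 = -635011 - 9137/44626 = -28338010023/44626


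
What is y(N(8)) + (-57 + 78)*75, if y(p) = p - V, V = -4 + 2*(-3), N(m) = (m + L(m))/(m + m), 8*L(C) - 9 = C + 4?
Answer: 202965/128 ≈ 1585.7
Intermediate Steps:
L(C) = 13/8 + C/8 (L(C) = 9/8 + (C + 4)/8 = 9/8 + (4 + C)/8 = 9/8 + (½ + C/8) = 13/8 + C/8)
N(m) = (13/8 + 9*m/8)/(2*m) (N(m) = (m + (13/8 + m/8))/(m + m) = (13/8 + 9*m/8)/((2*m)) = (13/8 + 9*m/8)*(1/(2*m)) = (13/8 + 9*m/8)/(2*m))
V = -10 (V = -4 - 6 = -10)
y(p) = 10 + p (y(p) = p - 1*(-10) = p + 10 = 10 + p)
y(N(8)) + (-57 + 78)*75 = (10 + (1/16)*(13 + 9*8)/8) + (-57 + 78)*75 = (10 + (1/16)*(⅛)*(13 + 72)) + 21*75 = (10 + (1/16)*(⅛)*85) + 1575 = (10 + 85/128) + 1575 = 1365/128 + 1575 = 202965/128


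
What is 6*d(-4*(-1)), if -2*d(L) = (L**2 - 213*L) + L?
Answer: 2496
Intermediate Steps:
d(L) = 106*L - L**2/2 (d(L) = -((L**2 - 213*L) + L)/2 = -(L**2 - 212*L)/2 = 106*L - L**2/2)
6*d(-4*(-1)) = 6*((-4*(-1))*(212 - (-4)*(-1))/2) = 6*((1/2)*4*(212 - 1*4)) = 6*((1/2)*4*(212 - 4)) = 6*((1/2)*4*208) = 6*416 = 2496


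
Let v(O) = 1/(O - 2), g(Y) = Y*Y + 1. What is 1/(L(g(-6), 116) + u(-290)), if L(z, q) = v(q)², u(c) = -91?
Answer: -12996/1182635 ≈ -0.010989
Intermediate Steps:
g(Y) = 1 + Y² (g(Y) = Y² + 1 = 1 + Y²)
v(O) = 1/(-2 + O)
L(z, q) = (-2 + q)⁻² (L(z, q) = (1/(-2 + q))² = (-2 + q)⁻²)
1/(L(g(-6), 116) + u(-290)) = 1/((-2 + 116)⁻² - 91) = 1/(114⁻² - 91) = 1/(1/12996 - 91) = 1/(-1182635/12996) = -12996/1182635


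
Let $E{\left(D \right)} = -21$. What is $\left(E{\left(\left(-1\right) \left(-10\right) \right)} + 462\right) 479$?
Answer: $211239$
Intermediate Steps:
$\left(E{\left(\left(-1\right) \left(-10\right) \right)} + 462\right) 479 = \left(-21 + 462\right) 479 = 441 \cdot 479 = 211239$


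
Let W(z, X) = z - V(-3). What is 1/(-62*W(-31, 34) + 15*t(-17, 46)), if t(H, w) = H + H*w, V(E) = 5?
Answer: -1/9753 ≈ -0.00010253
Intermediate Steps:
W(z, X) = -5 + z (W(z, X) = z - 1*5 = z - 5 = -5 + z)
1/(-62*W(-31, 34) + 15*t(-17, 46)) = 1/(-62*(-5 - 31) + 15*(-17*(1 + 46))) = 1/(-62*(-36) + 15*(-17*47)) = 1/(2232 + 15*(-799)) = 1/(2232 - 11985) = 1/(-9753) = -1/9753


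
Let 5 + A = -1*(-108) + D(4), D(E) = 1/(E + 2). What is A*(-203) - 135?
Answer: -126467/6 ≈ -21078.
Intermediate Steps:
D(E) = 1/(2 + E)
A = 619/6 (A = -5 + (-1*(-108) + 1/(2 + 4)) = -5 + (108 + 1/6) = -5 + (108 + ⅙) = -5 + 649/6 = 619/6 ≈ 103.17)
A*(-203) - 135 = (619/6)*(-203) - 135 = -125657/6 - 135 = -126467/6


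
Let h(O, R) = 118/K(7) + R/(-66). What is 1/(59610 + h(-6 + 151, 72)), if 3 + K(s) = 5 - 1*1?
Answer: 11/656996 ≈ 1.6743e-5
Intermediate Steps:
K(s) = 1 (K(s) = -3 + (5 - 1*1) = -3 + (5 - 1) = -3 + 4 = 1)
h(O, R) = 118 - R/66 (h(O, R) = 118/1 + R/(-66) = 118*1 + R*(-1/66) = 118 - R/66)
1/(59610 + h(-6 + 151, 72)) = 1/(59610 + (118 - 1/66*72)) = 1/(59610 + (118 - 12/11)) = 1/(59610 + 1286/11) = 1/(656996/11) = 11/656996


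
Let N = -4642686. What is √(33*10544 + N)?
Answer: I*√4294734 ≈ 2072.4*I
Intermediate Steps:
√(33*10544 + N) = √(33*10544 - 4642686) = √(347952 - 4642686) = √(-4294734) = I*√4294734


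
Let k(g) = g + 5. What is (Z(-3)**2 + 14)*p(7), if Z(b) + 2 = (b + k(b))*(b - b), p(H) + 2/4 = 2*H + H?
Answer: 369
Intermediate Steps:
p(H) = -1/2 + 3*H (p(H) = -1/2 + (2*H + H) = -1/2 + 3*H)
k(g) = 5 + g
Z(b) = -2 (Z(b) = -2 + (b + (5 + b))*(b - b) = -2 + (5 + 2*b)*0 = -2 + 0 = -2)
(Z(-3)**2 + 14)*p(7) = ((-2)**2 + 14)*(-1/2 + 3*7) = (4 + 14)*(-1/2 + 21) = 18*(41/2) = 369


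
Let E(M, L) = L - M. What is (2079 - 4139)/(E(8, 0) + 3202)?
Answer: -1030/1597 ≈ -0.64496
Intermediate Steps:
(2079 - 4139)/(E(8, 0) + 3202) = (2079 - 4139)/((0 - 1*8) + 3202) = -2060/((0 - 8) + 3202) = -2060/(-8 + 3202) = -2060/3194 = -2060*1/3194 = -1030/1597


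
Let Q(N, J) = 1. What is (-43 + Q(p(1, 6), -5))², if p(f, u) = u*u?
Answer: 1764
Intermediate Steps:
p(f, u) = u²
(-43 + Q(p(1, 6), -5))² = (-43 + 1)² = (-42)² = 1764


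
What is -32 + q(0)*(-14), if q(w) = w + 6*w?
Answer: -32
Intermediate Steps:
q(w) = 7*w
-32 + q(0)*(-14) = -32 + (7*0)*(-14) = -32 + 0*(-14) = -32 + 0 = -32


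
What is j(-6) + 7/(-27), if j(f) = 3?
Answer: 74/27 ≈ 2.7407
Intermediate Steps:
j(-6) + 7/(-27) = 3 + 7/(-27) = 3 + 7*(-1/27) = 3 - 7/27 = 74/27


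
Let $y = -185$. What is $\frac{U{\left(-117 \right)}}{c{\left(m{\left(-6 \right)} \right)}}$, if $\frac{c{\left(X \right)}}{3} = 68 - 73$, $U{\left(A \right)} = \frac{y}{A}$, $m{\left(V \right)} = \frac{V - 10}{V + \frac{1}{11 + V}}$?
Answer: $- \frac{37}{351} \approx -0.10541$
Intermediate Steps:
$m{\left(V \right)} = \frac{-10 + V}{V + \frac{1}{11 + V}}$
$U{\left(A \right)} = - \frac{185}{A}$
$c{\left(X \right)} = -15$ ($c{\left(X \right)} = 3 \left(68 - 73\right) = 3 \left(-5\right) = -15$)
$\frac{U{\left(-117 \right)}}{c{\left(m{\left(-6 \right)} \right)}} = \frac{\left(-185\right) \frac{1}{-117}}{-15} = \left(-185\right) \left(- \frac{1}{117}\right) \left(- \frac{1}{15}\right) = \frac{185}{117} \left(- \frac{1}{15}\right) = - \frac{37}{351}$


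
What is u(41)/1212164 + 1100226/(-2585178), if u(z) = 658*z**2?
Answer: 127150488865/261138308766 ≈ 0.48691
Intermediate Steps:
u(41)/1212164 + 1100226/(-2585178) = (658*41**2)/1212164 + 1100226/(-2585178) = (658*1681)*(1/1212164) + 1100226*(-1/2585178) = 1106098*(1/1212164) - 183371/430863 = 553049/606082 - 183371/430863 = 127150488865/261138308766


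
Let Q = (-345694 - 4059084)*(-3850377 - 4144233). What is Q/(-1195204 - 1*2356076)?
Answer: -586908037443/59188 ≈ -9.9160e+6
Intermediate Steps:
Q = 35214482246580 (Q = -4404778*(-7994610) = 35214482246580)
Q/(-1195204 - 1*2356076) = 35214482246580/(-1195204 - 1*2356076) = 35214482246580/(-1195204 - 2356076) = 35214482246580/(-3551280) = 35214482246580*(-1/3551280) = -586908037443/59188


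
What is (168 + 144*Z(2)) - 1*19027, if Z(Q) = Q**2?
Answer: -18283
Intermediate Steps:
(168 + 144*Z(2)) - 1*19027 = (168 + 144*2**2) - 1*19027 = (168 + 144*4) - 19027 = (168 + 576) - 19027 = 744 - 19027 = -18283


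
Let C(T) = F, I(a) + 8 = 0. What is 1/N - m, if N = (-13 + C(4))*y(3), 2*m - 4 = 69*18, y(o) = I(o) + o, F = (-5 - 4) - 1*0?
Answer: -68529/110 ≈ -622.99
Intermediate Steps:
I(a) = -8 (I(a) = -8 + 0 = -8)
F = -9 (F = -9 + 0 = -9)
C(T) = -9
y(o) = -8 + o
m = 623 (m = 2 + (69*18)/2 = 2 + (½)*1242 = 2 + 621 = 623)
N = 110 (N = (-13 - 9)*(-8 + 3) = -22*(-5) = 110)
1/N - m = 1/110 - 1*623 = 1/110 - 623 = -68529/110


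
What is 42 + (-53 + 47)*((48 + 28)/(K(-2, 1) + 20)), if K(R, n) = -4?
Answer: 27/2 ≈ 13.500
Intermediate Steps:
42 + (-53 + 47)*((48 + 28)/(K(-2, 1) + 20)) = 42 + (-53 + 47)*((48 + 28)/(-4 + 20)) = 42 - 456/16 = 42 - 6*19/4 = 42 - 57/2 = 27/2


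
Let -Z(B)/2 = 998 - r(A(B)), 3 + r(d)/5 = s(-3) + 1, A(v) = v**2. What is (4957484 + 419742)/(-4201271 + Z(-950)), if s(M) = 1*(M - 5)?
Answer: -5377226/4203367 ≈ -1.2793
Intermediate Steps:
s(M) = -5 + M (s(M) = 1*(-5 + M) = -5 + M)
r(d) = -50 (r(d) = -15 + 5*((-5 - 3) + 1) = -15 + 5*(-8 + 1) = -15 + 5*(-7) = -15 - 35 = -50)
Z(B) = -2096 (Z(B) = -2*(998 - 1*(-50)) = -2*(998 + 50) = -2*1048 = -2096)
(4957484 + 419742)/(-4201271 + Z(-950)) = (4957484 + 419742)/(-4201271 - 2096) = 5377226/(-4203367) = 5377226*(-1/4203367) = -5377226/4203367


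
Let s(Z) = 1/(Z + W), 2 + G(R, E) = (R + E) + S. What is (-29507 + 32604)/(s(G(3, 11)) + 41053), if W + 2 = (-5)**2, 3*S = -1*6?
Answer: 102201/1354750 ≈ 0.075439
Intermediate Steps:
S = -2 (S = (-1*6)/3 = (1/3)*(-6) = -2)
G(R, E) = -4 + E + R (G(R, E) = -2 + ((R + E) - 2) = -2 + ((E + R) - 2) = -2 + (-2 + E + R) = -4 + E + R)
W = 23 (W = -2 + (-5)**2 = -2 + 25 = 23)
s(Z) = 1/(23 + Z) (s(Z) = 1/(Z + 23) = 1/(23 + Z))
(-29507 + 32604)/(s(G(3, 11)) + 41053) = (-29507 + 32604)/(1/(23 + (-4 + 11 + 3)) + 41053) = 3097/(1/(23 + 10) + 41053) = 3097/(1/33 + 41053) = 3097/(1354750/33) = 3097*(33/1354750) = 102201/1354750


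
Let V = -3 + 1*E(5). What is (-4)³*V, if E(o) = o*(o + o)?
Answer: -3008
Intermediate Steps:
E(o) = 2*o² (E(o) = o*(2*o) = 2*o²)
V = 47 (V = -3 + 1*(2*5²) = -3 + 1*(2*25) = -3 + 1*50 = -3 + 50 = 47)
(-4)³*V = (-4)³*47 = -64*47 = -3008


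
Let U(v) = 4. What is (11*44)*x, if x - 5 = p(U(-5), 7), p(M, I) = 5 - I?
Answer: 1452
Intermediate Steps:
x = 3 (x = 5 + (5 - 1*7) = 5 + (5 - 7) = 5 - 2 = 3)
(11*44)*x = (11*44)*3 = 484*3 = 1452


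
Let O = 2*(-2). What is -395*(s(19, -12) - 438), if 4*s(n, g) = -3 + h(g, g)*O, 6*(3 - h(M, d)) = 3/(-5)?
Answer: 698123/4 ≈ 1.7453e+5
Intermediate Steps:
h(M, d) = 31/10 (h(M, d) = 3 - 1/(2*(-5)) = 3 - (-1)/(2*5) = 3 - ⅙*(-⅗) = 3 + ⅒ = 31/10)
O = -4
s(n, g) = -77/20 (s(n, g) = (-3 + (31/10)*(-4))/4 = (-3 - 62/5)/4 = (¼)*(-77/5) = -77/20)
-395*(s(19, -12) - 438) = -395*(-77/20 - 438) = -395*(-8837/20) = 698123/4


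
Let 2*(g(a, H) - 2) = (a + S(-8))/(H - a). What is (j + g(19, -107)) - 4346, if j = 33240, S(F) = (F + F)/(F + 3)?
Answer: 12136283/420 ≈ 28896.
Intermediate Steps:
S(F) = 2*F/(3 + F) (S(F) = (2*F)/(3 + F) = 2*F/(3 + F))
g(a, H) = 2 + (16/5 + a)/(2*(H - a)) (g(a, H) = 2 + ((a + 2*(-8)/(3 - 8))/(H - a))/2 = 2 + ((a + 2*(-8)/(-5))/(H - a))/2 = 2 + ((a + 2*(-8)*(-⅕))/(H - a))/2 = 2 + ((a + 16/5)/(H - a))/2 = 2 + ((16/5 + a)/(H - a))/2 = 2 + (16/5 + a)/(2*(H - a)))
(j + g(19, -107)) - 4346 = (33240 + (16 - 15*19 + 20*(-107))/(10*(-107 - 1*19))) - 4346 = (33240 + (16 - 285 - 2140)/(10*(-107 - 19))) - 4346 = (33240 + (⅒)*(-2409)/(-126)) - 4346 = (33240 + (⅒)*(-1/126)*(-2409)) - 4346 = (33240 + 803/420) - 4346 = 13961603/420 - 4346 = 12136283/420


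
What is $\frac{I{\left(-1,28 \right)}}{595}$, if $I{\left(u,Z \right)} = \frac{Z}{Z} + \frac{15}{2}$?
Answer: $\frac{1}{70} \approx 0.014286$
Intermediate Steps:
$I{\left(u,Z \right)} = \frac{17}{2}$ ($I{\left(u,Z \right)} = 1 + 15 \cdot \frac{1}{2} = 1 + \frac{15}{2} = \frac{17}{2}$)
$\frac{I{\left(-1,28 \right)}}{595} = \frac{17}{2 \cdot 595} = \frac{17}{2} \cdot \frac{1}{595} = \frac{1}{70}$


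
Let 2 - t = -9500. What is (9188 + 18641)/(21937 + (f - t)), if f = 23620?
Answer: 27829/36055 ≈ 0.77185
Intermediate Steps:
t = 9502 (t = 2 - 1*(-9500) = 2 + 9500 = 9502)
(9188 + 18641)/(21937 + (f - t)) = (9188 + 18641)/(21937 + (23620 - 1*9502)) = 27829/(21937 + (23620 - 9502)) = 27829/(21937 + 14118) = 27829/36055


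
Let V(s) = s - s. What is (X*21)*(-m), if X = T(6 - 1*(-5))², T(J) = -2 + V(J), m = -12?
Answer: 1008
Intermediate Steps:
V(s) = 0
T(J) = -2 (T(J) = -2 + 0 = -2)
X = 4 (X = (-2)² = 4)
(X*21)*(-m) = (4*21)*(-1*(-12)) = 84*12 = 1008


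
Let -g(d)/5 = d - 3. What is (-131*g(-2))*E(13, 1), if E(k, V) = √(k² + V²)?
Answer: -3275*√170 ≈ -42701.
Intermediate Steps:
E(k, V) = √(V² + k²)
g(d) = 15 - 5*d (g(d) = -5*(d - 3) = -5*(-3 + d) = 15 - 5*d)
(-131*g(-2))*E(13, 1) = (-131*(15 - 5*(-2)))*√(1² + 13²) = (-131*(15 + 10))*√(1 + 169) = (-131*25)*√170 = -3275*√170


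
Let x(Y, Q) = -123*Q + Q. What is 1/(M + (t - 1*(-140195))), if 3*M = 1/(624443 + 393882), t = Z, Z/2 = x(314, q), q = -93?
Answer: 3054975/497615712826 ≈ 6.1392e-6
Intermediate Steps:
x(Y, Q) = -122*Q
Z = 22692 (Z = 2*(-122*(-93)) = 2*11346 = 22692)
t = 22692
M = 1/3054975 (M = 1/(3*(624443 + 393882)) = (1/3)/1018325 = (1/3)*(1/1018325) = 1/3054975 ≈ 3.2733e-7)
1/(M + (t - 1*(-140195))) = 1/(1/3054975 + (22692 - 1*(-140195))) = 1/(1/3054975 + (22692 + 140195)) = 1/(1/3054975 + 162887) = 1/(497615712826/3054975) = 3054975/497615712826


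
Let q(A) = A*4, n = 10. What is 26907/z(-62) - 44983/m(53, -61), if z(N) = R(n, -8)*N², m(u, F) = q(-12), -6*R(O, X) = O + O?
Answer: 215658989/230640 ≈ 935.05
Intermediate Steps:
q(A) = 4*A
R(O, X) = -O/3 (R(O, X) = -(O + O)/6 = -O/3)
m(u, F) = -48 (m(u, F) = 4*(-12) = -48)
z(N) = -10*N²/3 (z(N) = (-⅓*10)*N² = -10*N²/3)
26907/z(-62) - 44983/m(53, -61) = 26907/((-10/3*(-62)²)) - 44983/(-48) = 26907/((-10/3*3844)) - 44983*(-1/48) = 26907/(-38440/3) + 44983/48 = 26907*(-3/38440) + 44983/48 = -80721/38440 + 44983/48 = 215658989/230640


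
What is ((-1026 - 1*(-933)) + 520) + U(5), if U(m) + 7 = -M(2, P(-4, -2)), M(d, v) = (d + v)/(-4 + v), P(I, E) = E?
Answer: 420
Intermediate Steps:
M(d, v) = (d + v)/(-4 + v)
U(m) = -7 (U(m) = -7 - (2 - 2)/(-4 - 2) = -7 - 0/(-6) = -7 - (-1)*0/6 = -7 - 1*0 = -7 + 0 = -7)
((-1026 - 1*(-933)) + 520) + U(5) = ((-1026 - 1*(-933)) + 520) - 7 = ((-1026 + 933) + 520) - 7 = (-93 + 520) - 7 = 427 - 7 = 420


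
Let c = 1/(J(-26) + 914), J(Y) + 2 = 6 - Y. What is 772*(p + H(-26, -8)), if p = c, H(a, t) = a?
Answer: -4736799/236 ≈ -20071.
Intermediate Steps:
J(Y) = 4 - Y (J(Y) = -2 + (6 - Y) = 4 - Y)
c = 1/944 (c = 1/((4 - 1*(-26)) + 914) = 1/((4 + 26) + 914) = 1/(30 + 914) = 1/944 ≈ 0.0010593)
p = 1/944 ≈ 0.0010593
772*(p + H(-26, -8)) = 772*(1/944 - 26) = 772*(-24543/944) = -4736799/236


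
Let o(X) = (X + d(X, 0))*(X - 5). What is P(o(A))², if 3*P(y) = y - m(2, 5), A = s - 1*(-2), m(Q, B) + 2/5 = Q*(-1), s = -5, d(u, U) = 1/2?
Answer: 12544/225 ≈ 55.751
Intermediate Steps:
d(u, U) = ½
m(Q, B) = -⅖ - Q (m(Q, B) = -⅖ + Q*(-1) = -⅖ - Q)
A = -3 (A = -5 - 1*(-2) = -5 + 2 = -3)
o(X) = (½ + X)*(-5 + X) (o(X) = (X + ½)*(X - 5) = (½ + X)*(-5 + X))
P(y) = ⅘ + y/3 (P(y) = (y - (-⅖ - 1*2))/3 = (y - (-⅖ - 2))/3 = (y - 1*(-12/5))/3 = (y + 12/5)/3 = (12/5 + y)/3 = ⅘ + y/3)
P(o(A))² = (⅘ + (-5/2 + (-3)² - 9/2*(-3))/3)² = (⅘ + (-5/2 + 9 + 27/2)/3)² = (⅘ + (⅓)*20)² = (⅘ + 20/3)² = (112/15)² = 12544/225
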